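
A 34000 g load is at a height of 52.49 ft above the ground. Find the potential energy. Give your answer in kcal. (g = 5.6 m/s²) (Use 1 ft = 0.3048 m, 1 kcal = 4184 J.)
Convert to SI: m = 34.0 kg, h = 15.999 m
PE = mgh = (34.0)(5.6)(15.999) = 3046.2 J = 0.7281 kcal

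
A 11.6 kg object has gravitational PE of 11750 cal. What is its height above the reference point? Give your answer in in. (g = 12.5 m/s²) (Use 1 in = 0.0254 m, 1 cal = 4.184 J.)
Convert to SI: m = 11.6 kg, PE = 49162.0 J
h = PE/(mg) = 49162.0/(11.6·12.5) = 339.048 m = 13350 in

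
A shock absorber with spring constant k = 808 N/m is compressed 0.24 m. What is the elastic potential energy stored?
PE = ½kx² = ½(808)(0.24)² = 23.27 J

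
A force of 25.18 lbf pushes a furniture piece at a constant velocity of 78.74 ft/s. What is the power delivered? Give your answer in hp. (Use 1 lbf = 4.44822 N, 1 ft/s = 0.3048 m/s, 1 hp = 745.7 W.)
Convert to SI: F = 112.006 N, v = 24.0 m/s
P = Fv = (112.006)(24.0) = 2688.14 W = 3.605 hp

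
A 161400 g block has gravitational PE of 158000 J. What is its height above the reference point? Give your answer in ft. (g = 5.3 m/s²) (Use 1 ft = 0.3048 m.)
Convert to SI: m = 161.4 kg, PE = 158000 J
h = PE/(mg) = 158000/(161.4·5.3) = 184.705 m = 606.0 ft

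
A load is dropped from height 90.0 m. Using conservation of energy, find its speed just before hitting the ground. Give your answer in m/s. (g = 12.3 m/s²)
mgh = ½mv² ⇒ v = √(2gh) = √(2·12.3·90.0) = 47.05 m/s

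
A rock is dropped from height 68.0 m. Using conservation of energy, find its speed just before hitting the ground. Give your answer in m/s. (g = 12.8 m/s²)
mgh = ½mv² ⇒ v = √(2gh) = √(2·12.8·68.0) = 41.72 m/s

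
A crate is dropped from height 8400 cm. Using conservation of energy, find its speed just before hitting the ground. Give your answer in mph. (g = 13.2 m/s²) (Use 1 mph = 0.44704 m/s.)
Convert to SI: h = 84.0 m
mgh = ½mv² ⇒ v = √(2gh) = √(2·13.2·84.0) = 47.0914 m/s = 105.3 mph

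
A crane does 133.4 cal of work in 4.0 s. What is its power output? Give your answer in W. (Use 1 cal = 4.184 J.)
Convert to SI: W = 558.146 J, t = 4.0 s
P = W/t = 558.146/4.0 = 139.5 W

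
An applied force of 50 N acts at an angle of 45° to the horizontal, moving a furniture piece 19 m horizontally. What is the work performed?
W = F·d·cosθ = (50)(19)cos(45°) = 671.8 J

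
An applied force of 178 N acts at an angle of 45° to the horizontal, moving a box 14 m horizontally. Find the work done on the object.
W = F·d·cosθ = (178)(14)cos(45°) = 1762 J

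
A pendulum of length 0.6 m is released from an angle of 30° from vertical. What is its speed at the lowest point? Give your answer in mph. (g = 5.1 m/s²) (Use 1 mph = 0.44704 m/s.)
h = L(1 − cosθ) = 0.6(1 − cos30°) = 0.0803848 m
v = √(2gh) = √(2·5.1·0.0803848) = 0.905497 m/s = 2.026 mph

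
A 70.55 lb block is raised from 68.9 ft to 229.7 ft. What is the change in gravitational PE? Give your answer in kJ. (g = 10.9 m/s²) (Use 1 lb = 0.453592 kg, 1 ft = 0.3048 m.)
Convert to SI: m = 32.0009 kg, Δh = 49.0118 m
ΔPE = mgΔh = (32.0009)(10.9)(49.0118) = 17095.8 J = 17.1 kJ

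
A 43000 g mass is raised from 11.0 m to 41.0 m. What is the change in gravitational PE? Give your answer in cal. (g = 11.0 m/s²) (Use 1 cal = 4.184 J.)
Convert to SI: m = 43.0 kg, Δh = 30.0 m
ΔPE = mgΔh = (43.0)(11.0)(30.0) = 14190.0 J = 3391 cal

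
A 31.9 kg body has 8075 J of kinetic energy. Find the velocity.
v = √(2·KE/m) = √(2·8075/31.9) = 22.5 m/s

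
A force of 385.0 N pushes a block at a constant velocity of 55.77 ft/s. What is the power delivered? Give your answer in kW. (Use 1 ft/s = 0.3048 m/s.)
Convert to SI: F = 385.0 N, v = 16.9987 m/s
P = Fv = (385.0)(16.9987) = 6544.498 W = 6.544 kW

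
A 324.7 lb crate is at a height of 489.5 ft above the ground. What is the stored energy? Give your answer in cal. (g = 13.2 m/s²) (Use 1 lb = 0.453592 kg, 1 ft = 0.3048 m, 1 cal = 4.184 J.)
Convert to SI: m = 147.281 kg, h = 149.2 m
PE = mgh = (147.281)(13.2)(149.2) = 290061 J = 69330 cal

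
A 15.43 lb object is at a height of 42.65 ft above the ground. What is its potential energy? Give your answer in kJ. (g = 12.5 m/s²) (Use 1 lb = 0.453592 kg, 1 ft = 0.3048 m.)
Convert to SI: m = 6.99892 kg, h = 12.9997 m
PE = mgh = (6.99892)(12.5)(12.9997) = 1137.3 J = 1.137 kJ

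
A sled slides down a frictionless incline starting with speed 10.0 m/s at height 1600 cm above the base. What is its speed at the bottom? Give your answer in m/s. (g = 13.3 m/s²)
Convert to SI: v₀ = 10.0 m/s, h = 16.0 m
½mv₀² + mgh = ½mv² ⇒ v = √(v₀² + 2gh) = √(10.0² + 2·13.3·16.0) = 22.93 m/s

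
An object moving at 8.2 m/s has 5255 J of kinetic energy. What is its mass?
m = 2·KE/v² = 2·5255/(8.2)² = 156.3 kg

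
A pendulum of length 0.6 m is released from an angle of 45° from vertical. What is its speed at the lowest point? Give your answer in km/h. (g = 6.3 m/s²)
h = L(1 − cosθ) = 0.6(1 − cos45°) = 0.175736 m
v = √(2gh) = √(2·6.3·0.175736) = 1.48804 m/s = 5.357 km/h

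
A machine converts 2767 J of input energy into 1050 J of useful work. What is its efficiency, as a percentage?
η = W_out/W_in = 1050/2767 = 37.95%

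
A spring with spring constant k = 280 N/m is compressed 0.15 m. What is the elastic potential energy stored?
PE = ½kx² = ½(280)(0.15)² = 3.15 J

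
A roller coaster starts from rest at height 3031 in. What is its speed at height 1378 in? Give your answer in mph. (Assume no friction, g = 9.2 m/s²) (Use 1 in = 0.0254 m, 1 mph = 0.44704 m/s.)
Convert to SI: h₁−h₂ = 41.9862 m
mgh₁ = mgh₂ + ½mv² ⇒ v = √(2g(h₁−h₂)) = √(2·9.2·41.9862) = 27.794713 m/s = 62.18 mph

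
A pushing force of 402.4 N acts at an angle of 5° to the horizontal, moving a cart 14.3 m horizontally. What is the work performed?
W = F·d·cosθ = (402.4)(14.3)cos(5°) = 5732 J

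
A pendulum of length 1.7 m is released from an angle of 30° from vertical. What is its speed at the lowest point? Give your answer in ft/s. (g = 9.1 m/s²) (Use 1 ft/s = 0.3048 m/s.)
h = L(1 − cosθ) = 1.7(1 − cos30°) = 0.227757 m
v = √(2gh) = √(2·9.1·0.227757) = 2.03597 m/s = 6.68 ft/s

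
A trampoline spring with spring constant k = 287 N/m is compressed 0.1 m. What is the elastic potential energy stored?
PE = ½kx² = ½(287)(0.1)² = 1.435 J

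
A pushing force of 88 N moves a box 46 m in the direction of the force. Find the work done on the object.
W = F·d = (88)(46) = 4048 J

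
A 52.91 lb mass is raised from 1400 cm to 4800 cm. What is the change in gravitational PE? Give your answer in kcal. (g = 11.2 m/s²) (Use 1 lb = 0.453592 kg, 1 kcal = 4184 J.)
Convert to SI: m = 23.9996 kg, Δh = 34.0 m
ΔPE = mgΔh = (23.9996)(11.2)(34.0) = 9139.03 J = 2.184 kcal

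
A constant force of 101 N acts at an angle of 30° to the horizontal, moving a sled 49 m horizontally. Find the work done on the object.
W = F·d·cosθ = (101)(49)cos(30°) = 4286 J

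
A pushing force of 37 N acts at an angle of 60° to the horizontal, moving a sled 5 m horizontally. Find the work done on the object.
W = F·d·cosθ = (37)(5)cos(60°) = 92.5 J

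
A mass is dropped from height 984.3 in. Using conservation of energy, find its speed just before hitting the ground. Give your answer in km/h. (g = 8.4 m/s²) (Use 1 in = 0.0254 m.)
Convert to SI: h = 25.0012 m
mgh = ½mv² ⇒ v = √(2gh) = √(2·8.4·25.0012) = 20.4944 m/s = 73.78 km/h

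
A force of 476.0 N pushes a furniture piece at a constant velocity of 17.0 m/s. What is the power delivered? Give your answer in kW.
P = Fv = (476.0)(17.0) = 8092.0 W = 8.092 kW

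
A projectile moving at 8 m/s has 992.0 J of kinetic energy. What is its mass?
m = 2·KE/v² = 2·992.0/(8)² = 31.0 kg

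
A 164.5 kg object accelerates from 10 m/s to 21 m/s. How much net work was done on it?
W = ΔKE = ½m(v₂² − v₁²) = ½(164.5)(21² − 10²) = 28047.25 J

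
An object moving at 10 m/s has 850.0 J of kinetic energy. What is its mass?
m = 2·KE/v² = 2·850.0/(10)² = 17.0 kg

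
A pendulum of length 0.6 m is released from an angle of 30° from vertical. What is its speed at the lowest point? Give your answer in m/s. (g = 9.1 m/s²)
h = L(1 − cosθ) = 0.6(1 − cos30°) = 0.0803848 m
v = √(2gh) = √(2·9.1·0.0803848) = 1.21 m/s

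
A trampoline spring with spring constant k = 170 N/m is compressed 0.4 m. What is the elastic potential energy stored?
PE = ½kx² = ½(170)(0.4)² = 13.6 J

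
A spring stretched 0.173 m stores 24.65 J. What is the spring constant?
k = 2·PE/x² = 2·24.65/(0.173)² = 1647 N/m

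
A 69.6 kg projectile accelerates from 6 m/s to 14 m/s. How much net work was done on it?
W = ΔKE = ½m(v₂² − v₁²) = ½(69.6)(14² − 6²) = 5568.0 J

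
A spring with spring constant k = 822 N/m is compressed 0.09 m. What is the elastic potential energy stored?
PE = ½kx² = ½(822)(0.09)² = 3.329 J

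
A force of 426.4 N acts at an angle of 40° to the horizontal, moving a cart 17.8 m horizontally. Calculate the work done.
W = F·d·cosθ = (426.4)(17.8)cos(40°) = 5814 J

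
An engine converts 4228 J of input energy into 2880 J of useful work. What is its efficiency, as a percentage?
η = W_out/W_in = 2880/4228 = 68.12%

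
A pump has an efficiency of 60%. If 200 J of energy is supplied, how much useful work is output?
W_out = η·W_in = 0.6·200 = 120.0 J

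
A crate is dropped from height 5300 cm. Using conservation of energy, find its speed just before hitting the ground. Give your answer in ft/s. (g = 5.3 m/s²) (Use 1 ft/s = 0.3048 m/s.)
Convert to SI: h = 53.0 m
mgh = ½mv² ⇒ v = √(2gh) = √(2·5.3·53.0) = 23.7023 m/s = 77.76 ft/s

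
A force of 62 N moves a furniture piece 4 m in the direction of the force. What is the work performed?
W = F·d = (62)(4) = 248.0 J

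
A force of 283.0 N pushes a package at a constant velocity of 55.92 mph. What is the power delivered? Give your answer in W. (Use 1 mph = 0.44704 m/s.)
Convert to SI: F = 283.0 N, v = 24.9985 m/s
P = Fv = (283.0)(24.9985) = 7075 W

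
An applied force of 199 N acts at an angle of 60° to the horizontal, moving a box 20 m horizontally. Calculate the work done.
W = F·d·cosθ = (199)(20)cos(60°) = 1990 J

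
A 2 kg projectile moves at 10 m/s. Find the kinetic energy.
KE = ½mv² = ½(2)(10)² = 100.0 J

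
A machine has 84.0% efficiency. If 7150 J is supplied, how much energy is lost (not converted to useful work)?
W_lost = W_in(1 − η) = 7150·(1 − 0.84) = 1144 J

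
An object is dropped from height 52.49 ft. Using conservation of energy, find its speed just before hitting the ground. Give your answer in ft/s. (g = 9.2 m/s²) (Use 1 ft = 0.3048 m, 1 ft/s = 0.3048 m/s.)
Convert to SI: h = 15.999 m
mgh = ½mv² ⇒ v = √(2gh) = √(2·9.2·15.999) = 17.1575 m/s = 56.29 ft/s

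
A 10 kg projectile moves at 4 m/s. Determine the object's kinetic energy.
KE = ½mv² = ½(10)(4)² = 80.0 J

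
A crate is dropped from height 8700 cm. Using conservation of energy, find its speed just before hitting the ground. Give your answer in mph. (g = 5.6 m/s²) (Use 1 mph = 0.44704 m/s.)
Convert to SI: h = 87.0 m
mgh = ½mv² ⇒ v = √(2gh) = √(2·5.6·87.0) = 31.2154 m/s = 69.83 mph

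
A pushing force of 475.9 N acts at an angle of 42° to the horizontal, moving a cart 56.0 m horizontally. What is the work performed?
W = F·d·cosθ = (475.9)(56.0)cos(42°) = 19810 J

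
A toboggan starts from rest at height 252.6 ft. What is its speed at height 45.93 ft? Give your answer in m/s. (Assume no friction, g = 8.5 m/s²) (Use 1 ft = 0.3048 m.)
Convert to SI: h₁−h₂ = 62.993 m
mgh₁ = mgh₂ + ½mv² ⇒ v = √(2g(h₁−h₂)) = √(2·8.5·62.993) = 32.72 m/s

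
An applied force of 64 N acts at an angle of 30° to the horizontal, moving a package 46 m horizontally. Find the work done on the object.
W = F·d·cosθ = (64)(46)cos(30°) = 2550 J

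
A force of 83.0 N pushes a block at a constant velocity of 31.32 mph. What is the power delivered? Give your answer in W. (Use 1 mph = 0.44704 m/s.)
Convert to SI: F = 83.0 N, v = 14.0013 m/s
P = Fv = (83.0)(14.0013) = 1162 W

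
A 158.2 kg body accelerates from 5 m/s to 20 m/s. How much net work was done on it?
W = ΔKE = ½m(v₂² − v₁²) = ½(158.2)(20² − 5²) = 29662.5 J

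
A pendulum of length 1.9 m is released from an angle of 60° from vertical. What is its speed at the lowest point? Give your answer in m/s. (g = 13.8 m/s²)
h = L(1 − cosθ) = 1.9(1 − cos60°) = 0.95 m
v = √(2gh) = √(2·13.8·0.95) = 5.121 m/s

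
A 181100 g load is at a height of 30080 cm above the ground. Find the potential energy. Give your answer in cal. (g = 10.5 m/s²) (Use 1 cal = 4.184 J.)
Convert to SI: m = 181.1 kg, h = 300.8 m
PE = mgh = (181.1)(10.5)(300.8) = 571986 J = 136700 cal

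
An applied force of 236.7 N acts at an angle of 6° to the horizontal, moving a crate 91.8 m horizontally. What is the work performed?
W = F·d·cosθ = (236.7)(91.8)cos(6°) = 21610 J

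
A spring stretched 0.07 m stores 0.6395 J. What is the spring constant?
k = 2·PE/x² = 2·0.6395/(0.07)² = 261.0 N/m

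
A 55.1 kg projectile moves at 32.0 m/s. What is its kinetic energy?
KE = ½mv² = ½(55.1)(32.0)² = 28210 J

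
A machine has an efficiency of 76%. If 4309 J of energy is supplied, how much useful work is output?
W_out = η·W_in = 0.76·4309 = 3274.84 J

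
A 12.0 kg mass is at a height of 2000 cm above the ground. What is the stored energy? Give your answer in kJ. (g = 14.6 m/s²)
Convert to SI: m = 12.0 kg, h = 20.0 m
PE = mgh = (12.0)(14.6)(20.0) = 3504.0 J = 3.504 kJ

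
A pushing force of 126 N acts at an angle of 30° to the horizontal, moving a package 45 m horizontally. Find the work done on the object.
W = F·d·cosθ = (126)(45)cos(30°) = 4910 J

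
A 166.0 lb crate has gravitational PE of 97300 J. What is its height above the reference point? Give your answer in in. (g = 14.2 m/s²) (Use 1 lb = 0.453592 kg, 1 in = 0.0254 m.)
Convert to SI: m = 75.2963 kg, PE = 97300.0 J
h = PE/(mg) = 97300.0/(75.2963·14.2) = 91.002 m = 3583 in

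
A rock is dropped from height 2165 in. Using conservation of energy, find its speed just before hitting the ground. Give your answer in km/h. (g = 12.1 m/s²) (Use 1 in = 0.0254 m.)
Convert to SI: h = 54.991 m
mgh = ½mv² ⇒ v = √(2gh) = √(2·12.1·54.991) = 36.4799 m/s = 131.3 km/h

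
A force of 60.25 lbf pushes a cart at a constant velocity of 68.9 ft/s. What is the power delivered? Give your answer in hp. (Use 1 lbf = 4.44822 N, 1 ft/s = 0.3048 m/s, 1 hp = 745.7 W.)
Convert to SI: F = 268.005 N, v = 21.0007 m/s
P = Fv = (268.005)(21.0007) = 5628.3 W = 7.548 hp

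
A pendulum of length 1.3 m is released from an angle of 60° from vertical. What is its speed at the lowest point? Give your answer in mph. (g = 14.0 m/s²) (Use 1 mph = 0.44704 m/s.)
h = L(1 − cosθ) = 1.3(1 − cos60°) = 0.65 m
v = √(2gh) = √(2·14.0·0.65) = 4.26615 m/s = 9.543 mph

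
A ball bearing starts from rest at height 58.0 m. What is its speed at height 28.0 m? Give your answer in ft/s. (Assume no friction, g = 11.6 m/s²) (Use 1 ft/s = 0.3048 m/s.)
mgh₁ = mgh₂ + ½mv² ⇒ v = √(2g(h₁−h₂)) = √(2·11.6·30.0) = 26.3818 m/s = 86.55 ft/s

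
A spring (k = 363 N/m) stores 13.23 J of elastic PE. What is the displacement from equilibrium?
x = √(2·PE/k) = √(2·13.23/363) = 0.27 m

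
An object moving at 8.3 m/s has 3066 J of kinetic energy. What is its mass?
m = 2·KE/v² = 2·3066/(8.3)² = 89.01 kg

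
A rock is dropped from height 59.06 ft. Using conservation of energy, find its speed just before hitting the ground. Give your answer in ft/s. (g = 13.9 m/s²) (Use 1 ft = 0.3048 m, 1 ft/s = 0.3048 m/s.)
Convert to SI: h = 18.0015 m
mgh = ½mv² ⇒ v = √(2gh) = √(2·13.9·18.0015) = 22.3705 m/s = 73.39 ft/s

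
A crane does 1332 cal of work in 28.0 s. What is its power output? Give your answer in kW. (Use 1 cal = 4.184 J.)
Convert to SI: W = 5573.09 J, t = 28.0 s
P = W/t = 5573.09/28.0 = 199.039 W = 0.199 kW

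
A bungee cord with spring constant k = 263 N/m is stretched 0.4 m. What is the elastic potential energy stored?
PE = ½kx² = ½(263)(0.4)² = 21.04 J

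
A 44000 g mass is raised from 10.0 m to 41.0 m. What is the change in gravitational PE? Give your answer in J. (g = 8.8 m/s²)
Convert to SI: m = 44.0 kg, Δh = 31.0 m
ΔPE = mgΔh = (44.0)(8.8)(31.0) = 12000 J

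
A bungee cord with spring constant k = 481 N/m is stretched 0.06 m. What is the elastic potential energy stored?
PE = ½kx² = ½(481)(0.06)² = 0.8658 J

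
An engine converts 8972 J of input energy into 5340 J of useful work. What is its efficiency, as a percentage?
η = W_out/W_in = 5340/8972 = 59.52%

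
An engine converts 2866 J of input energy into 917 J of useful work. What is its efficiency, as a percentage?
η = W_out/W_in = 917/2866 = 32.0%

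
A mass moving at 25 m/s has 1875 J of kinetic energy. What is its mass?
m = 2·KE/v² = 2·1875/(25)² = 6.0 kg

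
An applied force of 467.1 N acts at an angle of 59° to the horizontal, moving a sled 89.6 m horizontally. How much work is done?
W = F·d·cosθ = (467.1)(89.6)cos(59°) = 21560 J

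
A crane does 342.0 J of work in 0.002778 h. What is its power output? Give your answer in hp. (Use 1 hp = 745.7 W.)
Convert to SI: W = 342.0 J, t = 10.0008 s
P = W/t = 342.0/10.0008 = 34.1973 W = 0.04586 hp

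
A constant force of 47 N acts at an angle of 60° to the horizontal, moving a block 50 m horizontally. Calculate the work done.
W = F·d·cosθ = (47)(50)cos(60°) = 1175 J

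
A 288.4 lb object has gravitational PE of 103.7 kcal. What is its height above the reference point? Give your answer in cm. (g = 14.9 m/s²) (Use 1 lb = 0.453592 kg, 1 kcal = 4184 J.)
Convert to SI: m = 130.816 kg, PE = 433881 J
h = PE/(mg) = 433881/(130.816·14.9) = 222.599 m = 22260 cm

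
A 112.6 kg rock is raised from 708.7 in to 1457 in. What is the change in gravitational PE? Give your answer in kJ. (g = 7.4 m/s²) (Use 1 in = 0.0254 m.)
Convert to SI: m = 112.6 kg, Δh = 19.0068 m
ΔPE = mgΔh = (112.6)(7.4)(19.0068) = 15837.2 J = 15.84 kJ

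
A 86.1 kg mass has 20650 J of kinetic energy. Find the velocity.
v = √(2·KE/m) = √(2·20650/86.1) = 21.9 m/s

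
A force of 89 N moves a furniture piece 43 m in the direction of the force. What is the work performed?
W = F·d = (89)(43) = 3827 J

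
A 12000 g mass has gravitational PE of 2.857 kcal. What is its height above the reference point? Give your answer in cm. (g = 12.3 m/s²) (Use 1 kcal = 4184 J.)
Convert to SI: m = 12.0 kg, PE = 11953.7 J
h = PE/(mg) = 11953.7/(12.0·12.3) = 80.987 m = 8099 cm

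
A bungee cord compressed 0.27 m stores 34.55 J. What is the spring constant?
k = 2·PE/x² = 2·34.55/(0.27)² = 947.9 N/m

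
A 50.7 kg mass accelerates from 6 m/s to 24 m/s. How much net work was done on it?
W = ΔKE = ½m(v₂² − v₁²) = ½(50.7)(24² − 6²) = 13689.0 J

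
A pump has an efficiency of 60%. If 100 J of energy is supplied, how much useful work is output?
W_out = η·W_in = 0.6·100 = 60.0 J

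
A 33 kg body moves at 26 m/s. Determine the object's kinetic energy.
KE = ½mv² = ½(33)(26)² = 11154.0 J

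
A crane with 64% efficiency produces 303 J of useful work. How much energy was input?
W_in = W_out/η = 303/0.64 = 473.4 J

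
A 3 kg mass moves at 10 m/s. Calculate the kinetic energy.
KE = ½mv² = ½(3)(10)² = 150.0 J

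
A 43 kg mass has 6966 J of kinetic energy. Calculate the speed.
v = √(2·KE/m) = √(2·6966/43) = 18.0 m/s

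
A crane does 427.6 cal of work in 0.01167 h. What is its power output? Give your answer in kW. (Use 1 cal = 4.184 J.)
Convert to SI: W = 1789.08 J, t = 42.012 s
P = W/t = 1789.08/42.012 = 42.5849 W = 0.04258 kW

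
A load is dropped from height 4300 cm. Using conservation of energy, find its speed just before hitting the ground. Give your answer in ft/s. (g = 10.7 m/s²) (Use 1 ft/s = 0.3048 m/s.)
Convert to SI: h = 43.0 m
mgh = ½mv² ⇒ v = √(2gh) = √(2·10.7·43.0) = 30.3348 m/s = 99.52 ft/s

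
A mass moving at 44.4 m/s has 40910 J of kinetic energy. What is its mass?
m = 2·KE/v² = 2·40910/(44.4)² = 41.5 kg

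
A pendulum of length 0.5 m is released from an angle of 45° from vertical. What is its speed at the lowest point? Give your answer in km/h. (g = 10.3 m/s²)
h = L(1 − cosθ) = 0.5(1 − cos45°) = 0.146447 m
v = √(2gh) = √(2·10.3·0.146447) = 1.73689 m/s = 6.253 km/h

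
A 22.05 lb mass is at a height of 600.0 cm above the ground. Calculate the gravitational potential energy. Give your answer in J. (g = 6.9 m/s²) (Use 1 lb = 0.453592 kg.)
Convert to SI: m = 10.0017 kg, h = 6.0 m
PE = mgh = (10.0017)(6.9)(6.0) = 414.1 J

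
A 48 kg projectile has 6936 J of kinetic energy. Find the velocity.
v = √(2·KE/m) = √(2·6936/48) = 17.0 m/s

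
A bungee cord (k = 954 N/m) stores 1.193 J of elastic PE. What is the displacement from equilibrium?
x = √(2·PE/k) = √(2·1.193/954) = 0.05001 m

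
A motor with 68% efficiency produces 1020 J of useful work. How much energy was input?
W_in = W_out/η = 1020/0.68 = 1500 J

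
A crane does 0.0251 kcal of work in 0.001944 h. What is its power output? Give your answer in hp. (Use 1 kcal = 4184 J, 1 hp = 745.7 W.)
Convert to SI: W = 105.018 J, t = 6.9984 s
P = W/t = 105.018/6.9984 = 15.0061 W = 0.02012 hp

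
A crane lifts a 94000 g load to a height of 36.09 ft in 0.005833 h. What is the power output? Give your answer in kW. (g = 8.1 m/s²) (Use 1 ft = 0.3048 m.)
Convert to SI: m = 94.0 kg, h = 11.0002 m, t = 20.9988 s
P = mgh/t = (94.0)(8.1)(11.0002)/20.9988 = 398.86 W = 0.3989 kW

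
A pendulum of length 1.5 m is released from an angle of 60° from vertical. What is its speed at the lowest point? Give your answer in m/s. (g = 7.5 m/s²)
h = L(1 − cosθ) = 1.5(1 − cos60°) = 0.75 m
v = √(2gh) = √(2·7.5·0.75) = 3.354 m/s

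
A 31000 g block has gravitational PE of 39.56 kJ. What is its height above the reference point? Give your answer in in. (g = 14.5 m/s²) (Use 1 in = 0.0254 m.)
Convert to SI: m = 31.0 kg, PE = 39560.0 J
h = PE/(mg) = 39560.0/(31.0·14.5) = 88.0089 m = 3465 in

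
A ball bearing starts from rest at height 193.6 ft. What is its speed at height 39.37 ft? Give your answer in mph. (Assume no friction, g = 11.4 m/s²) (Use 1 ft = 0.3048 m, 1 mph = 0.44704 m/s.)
Convert to SI: h₁−h₂ = 47.0093 m
mgh₁ = mgh₂ + ½mv² ⇒ v = √(2g(h₁−h₂)) = √(2·11.4·47.0093) = 32.7385 m/s = 73.23 mph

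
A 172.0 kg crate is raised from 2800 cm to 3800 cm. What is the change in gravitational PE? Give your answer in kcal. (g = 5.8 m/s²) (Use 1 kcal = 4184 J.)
Convert to SI: m = 172.0 kg, Δh = 10.0 m
ΔPE = mgΔh = (172.0)(5.8)(10.0) = 9976.0 J = 2.384 kcal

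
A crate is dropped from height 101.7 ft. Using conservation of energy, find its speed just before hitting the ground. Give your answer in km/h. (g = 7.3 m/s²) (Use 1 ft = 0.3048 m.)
Convert to SI: h = 30.9982 m
mgh = ½mv² ⇒ v = √(2gh) = √(2·7.3·30.9982) = 21.2738 m/s = 76.59 km/h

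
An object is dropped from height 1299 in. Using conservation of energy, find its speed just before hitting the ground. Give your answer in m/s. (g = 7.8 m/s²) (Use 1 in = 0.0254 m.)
Convert to SI: h = 32.9946 m
mgh = ½mv² ⇒ v = √(2gh) = √(2·7.8·32.9946) = 22.69 m/s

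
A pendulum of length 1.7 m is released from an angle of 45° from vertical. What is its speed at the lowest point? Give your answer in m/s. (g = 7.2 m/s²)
h = L(1 − cosθ) = 1.7(1 − cos45°) = 0.497918 m
v = √(2gh) = √(2·7.2·0.497918) = 2.678 m/s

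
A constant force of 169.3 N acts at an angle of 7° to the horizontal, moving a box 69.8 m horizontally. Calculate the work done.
W = F·d·cosθ = (169.3)(69.8)cos(7°) = 11730 J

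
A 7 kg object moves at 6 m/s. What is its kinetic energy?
KE = ½mv² = ½(7)(6)² = 126.0 J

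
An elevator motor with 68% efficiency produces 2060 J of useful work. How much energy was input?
W_in = W_out/η = 2060/0.68 = 3029 J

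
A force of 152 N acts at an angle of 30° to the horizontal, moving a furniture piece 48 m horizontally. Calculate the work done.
W = F·d·cosθ = (152)(48)cos(30°) = 6319 J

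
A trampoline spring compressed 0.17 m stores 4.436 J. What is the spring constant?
k = 2·PE/x² = 2·4.436/(0.17)² = 307.0 N/m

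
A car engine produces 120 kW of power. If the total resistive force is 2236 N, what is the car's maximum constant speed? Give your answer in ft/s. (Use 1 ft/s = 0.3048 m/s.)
P = Fv ⇒ v = P/F = 120000 W/2236.0 N = 53.6673 m/s = 176.1 ft/s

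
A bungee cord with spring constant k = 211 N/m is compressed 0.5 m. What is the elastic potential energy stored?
PE = ½kx² = ½(211)(0.5)² = 26.38 J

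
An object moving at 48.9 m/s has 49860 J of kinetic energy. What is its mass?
m = 2·KE/v² = 2·49860/(48.9)² = 41.7 kg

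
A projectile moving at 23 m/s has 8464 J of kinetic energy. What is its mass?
m = 2·KE/v² = 2·8464/(23)² = 32.0 kg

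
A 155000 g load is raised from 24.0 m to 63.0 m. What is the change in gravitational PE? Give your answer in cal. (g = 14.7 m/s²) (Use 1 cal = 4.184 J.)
Convert to SI: m = 155.0 kg, Δh = 39.0 m
ΔPE = mgΔh = (155.0)(14.7)(39.0) = 88861.5 J = 21240 cal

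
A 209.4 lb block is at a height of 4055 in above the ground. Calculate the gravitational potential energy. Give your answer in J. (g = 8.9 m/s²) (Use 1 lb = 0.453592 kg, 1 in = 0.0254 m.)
Convert to SI: m = 94.9822 kg, h = 102.997 m
PE = mgh = (94.9822)(8.9)(102.997) = 87070 J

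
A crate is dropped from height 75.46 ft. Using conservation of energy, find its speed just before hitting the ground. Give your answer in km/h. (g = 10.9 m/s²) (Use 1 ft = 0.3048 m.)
Convert to SI: h = 23.0002 m
mgh = ½mv² ⇒ v = √(2gh) = √(2·10.9·23.0002) = 22.3921 m/s = 80.61 km/h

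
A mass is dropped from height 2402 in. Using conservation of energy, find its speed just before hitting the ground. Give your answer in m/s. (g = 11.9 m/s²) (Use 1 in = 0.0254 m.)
Convert to SI: h = 61.0108 m
mgh = ½mv² ⇒ v = √(2gh) = √(2·11.9·61.0108) = 38.11 m/s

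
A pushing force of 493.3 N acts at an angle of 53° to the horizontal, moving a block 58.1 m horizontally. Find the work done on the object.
W = F·d·cosθ = (493.3)(58.1)cos(53°) = 17250 J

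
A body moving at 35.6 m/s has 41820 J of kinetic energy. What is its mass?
m = 2·KE/v² = 2·41820/(35.6)² = 66.0 kg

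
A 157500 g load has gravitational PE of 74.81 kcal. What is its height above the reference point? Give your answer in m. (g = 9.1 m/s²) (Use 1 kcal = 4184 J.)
Convert to SI: m = 157.5 kg, PE = 313005 J
h = PE/(mg) = 313005/(157.5·9.1) = 218.4 m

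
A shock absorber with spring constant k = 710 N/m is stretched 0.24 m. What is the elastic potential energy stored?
PE = ½kx² = ½(710)(0.24)² = 20.45 J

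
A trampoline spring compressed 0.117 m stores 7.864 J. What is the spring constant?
k = 2·PE/x² = 2·7.864/(0.117)² = 1149 N/m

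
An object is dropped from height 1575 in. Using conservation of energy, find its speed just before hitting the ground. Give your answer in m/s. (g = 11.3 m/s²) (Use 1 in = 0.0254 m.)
Convert to SI: h = 40.005 m
mgh = ½mv² ⇒ v = √(2gh) = √(2·11.3·40.005) = 30.07 m/s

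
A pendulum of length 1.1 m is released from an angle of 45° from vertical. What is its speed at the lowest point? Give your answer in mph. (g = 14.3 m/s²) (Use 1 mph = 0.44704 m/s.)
h = L(1 − cosθ) = 1.1(1 − cos45°) = 0.322183 m
v = √(2gh) = √(2·14.3·0.322183) = 3.03553 m/s = 6.79 mph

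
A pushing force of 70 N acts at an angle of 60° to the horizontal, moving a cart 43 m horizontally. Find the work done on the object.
W = F·d·cosθ = (70)(43)cos(60°) = 1505 J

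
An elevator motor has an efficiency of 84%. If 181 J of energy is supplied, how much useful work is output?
W_out = η·W_in = 0.84·181 = 152.04 J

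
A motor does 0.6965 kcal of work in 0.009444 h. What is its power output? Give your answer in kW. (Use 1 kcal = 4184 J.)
Convert to SI: W = 2914.16 J, t = 33.9984 s
P = W/t = 2914.16/33.9984 = 85.7145 W = 0.08571 kW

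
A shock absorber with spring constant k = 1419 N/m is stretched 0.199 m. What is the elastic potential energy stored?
PE = ½kx² = ½(1419)(0.199)² = 28.1 J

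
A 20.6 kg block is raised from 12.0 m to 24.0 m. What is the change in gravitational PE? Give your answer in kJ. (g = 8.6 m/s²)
ΔPE = mgΔh = (20.6)(8.6)(12.0) = 2125.92 J = 2.126 kJ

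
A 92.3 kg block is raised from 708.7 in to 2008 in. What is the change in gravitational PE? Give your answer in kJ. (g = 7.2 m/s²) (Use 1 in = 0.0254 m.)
Convert to SI: m = 92.3 kg, Δh = 33.0022 m
ΔPE = mgΔh = (92.3)(7.2)(33.0022) = 21932.0 J = 21.93 kJ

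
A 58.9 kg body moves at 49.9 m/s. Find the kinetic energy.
KE = ½mv² = ½(58.9)(49.9)² = 73330 J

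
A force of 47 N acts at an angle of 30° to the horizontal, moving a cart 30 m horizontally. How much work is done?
W = F·d·cosθ = (47)(30)cos(30°) = 1221 J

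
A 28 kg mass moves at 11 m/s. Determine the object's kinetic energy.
KE = ½mv² = ½(28)(11)² = 1694.0 J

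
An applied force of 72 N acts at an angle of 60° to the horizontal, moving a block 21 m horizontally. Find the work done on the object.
W = F·d·cosθ = (72)(21)cos(60°) = 756.0 J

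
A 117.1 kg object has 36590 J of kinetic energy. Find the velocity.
v = √(2·KE/m) = √(2·36590/117.1) = 25.0 m/s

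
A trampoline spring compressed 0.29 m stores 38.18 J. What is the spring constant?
k = 2·PE/x² = 2·38.18/(0.29)² = 908.0 N/m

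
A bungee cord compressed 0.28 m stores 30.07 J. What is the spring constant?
k = 2·PE/x² = 2·30.07/(0.28)² = 767.1 N/m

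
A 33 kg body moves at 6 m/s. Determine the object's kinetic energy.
KE = ½mv² = ½(33)(6)² = 594.0 J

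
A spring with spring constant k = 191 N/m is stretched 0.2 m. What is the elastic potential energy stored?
PE = ½kx² = ½(191)(0.2)² = 3.82 J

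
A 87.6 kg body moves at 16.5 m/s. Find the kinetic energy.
KE = ½mv² = ½(87.6)(16.5)² = 11920 J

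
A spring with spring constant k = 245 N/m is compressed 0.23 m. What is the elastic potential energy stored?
PE = ½kx² = ½(245)(0.23)² = 6.48 J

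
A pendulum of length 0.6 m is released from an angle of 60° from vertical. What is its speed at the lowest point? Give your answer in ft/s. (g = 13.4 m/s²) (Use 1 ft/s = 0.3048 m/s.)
h = L(1 − cosθ) = 0.6(1 − cos60°) = 0.3 m
v = √(2gh) = √(2·13.4·0.3) = 2.83549 m/s = 9.303 ft/s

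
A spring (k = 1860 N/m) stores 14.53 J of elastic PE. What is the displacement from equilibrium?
x = √(2·PE/k) = √(2·14.53/1860) = 0.125 m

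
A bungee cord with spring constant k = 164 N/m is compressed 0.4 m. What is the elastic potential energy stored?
PE = ½kx² = ½(164)(0.4)² = 13.12 J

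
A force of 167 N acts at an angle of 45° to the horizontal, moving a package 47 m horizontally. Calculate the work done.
W = F·d·cosθ = (167)(47)cos(45°) = 5550 J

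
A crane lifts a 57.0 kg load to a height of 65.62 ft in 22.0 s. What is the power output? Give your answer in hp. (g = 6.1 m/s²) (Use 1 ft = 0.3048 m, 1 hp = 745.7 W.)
Convert to SI: m = 57.0 kg, h = 20.001 m, t = 22.0 s
P = mgh/t = (57.0)(6.1)(20.001)/22.0 = 316.106 W = 0.4239 hp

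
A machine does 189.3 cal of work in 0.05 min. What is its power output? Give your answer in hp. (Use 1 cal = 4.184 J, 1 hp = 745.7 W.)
Convert to SI: W = 792.031 J, t = 3.0 s
P = W/t = 792.031/3.0 = 264.01 W = 0.354 hp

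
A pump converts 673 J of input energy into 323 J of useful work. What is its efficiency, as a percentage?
η = W_out/W_in = 323/673 = 47.99%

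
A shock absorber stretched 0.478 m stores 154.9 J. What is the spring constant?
k = 2·PE/x² = 2·154.9/(0.478)² = 1356 N/m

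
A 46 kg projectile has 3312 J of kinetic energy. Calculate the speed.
v = √(2·KE/m) = √(2·3312/46) = 12.0 m/s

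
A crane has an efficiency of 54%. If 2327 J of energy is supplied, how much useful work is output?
W_out = η·W_in = 0.54·2327 = 1256.58 J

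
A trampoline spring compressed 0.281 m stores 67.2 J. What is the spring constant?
k = 2·PE/x² = 2·67.2/(0.281)² = 1702 N/m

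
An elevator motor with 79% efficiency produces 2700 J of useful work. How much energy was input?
W_in = W_out/η = 2700/0.79 = 3418 J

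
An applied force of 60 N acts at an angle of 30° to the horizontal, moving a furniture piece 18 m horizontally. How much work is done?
W = F·d·cosθ = (60)(18)cos(30°) = 935.3 J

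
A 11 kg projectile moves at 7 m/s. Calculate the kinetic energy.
KE = ½mv² = ½(11)(7)² = 269.5 J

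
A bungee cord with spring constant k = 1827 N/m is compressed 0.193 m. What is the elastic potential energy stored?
PE = ½kx² = ½(1827)(0.193)² = 34.03 J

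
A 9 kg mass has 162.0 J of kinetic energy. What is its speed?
v = √(2·KE/m) = √(2·162.0/9) = 6.0 m/s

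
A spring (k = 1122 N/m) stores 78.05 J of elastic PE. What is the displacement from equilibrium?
x = √(2·PE/k) = √(2·78.05/1122) = 0.373 m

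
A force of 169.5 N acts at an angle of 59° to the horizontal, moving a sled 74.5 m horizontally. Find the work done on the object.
W = F·d·cosθ = (169.5)(74.5)cos(59°) = 6504 J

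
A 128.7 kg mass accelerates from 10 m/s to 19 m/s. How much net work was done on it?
W = ΔKE = ½m(v₂² − v₁²) = ½(128.7)(19² − 10²) = 16795.35 J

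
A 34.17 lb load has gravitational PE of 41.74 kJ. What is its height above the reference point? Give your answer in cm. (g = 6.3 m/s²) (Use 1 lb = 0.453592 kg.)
Convert to SI: m = 15.4992 kg, PE = 41740.0 J
h = PE/(mg) = 41740.0/(15.4992·6.3) = 427.466 m = 42750 cm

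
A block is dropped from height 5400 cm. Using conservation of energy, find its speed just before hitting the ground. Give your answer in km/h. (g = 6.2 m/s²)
Convert to SI: h = 54.0 m
mgh = ½mv² ⇒ v = √(2gh) = √(2·6.2·54.0) = 25.8766 m/s = 93.16 km/h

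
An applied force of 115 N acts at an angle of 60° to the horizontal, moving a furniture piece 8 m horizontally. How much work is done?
W = F·d·cosθ = (115)(8)cos(60°) = 460.0 J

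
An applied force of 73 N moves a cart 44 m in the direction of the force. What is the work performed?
W = F·d = (73)(44) = 3212 J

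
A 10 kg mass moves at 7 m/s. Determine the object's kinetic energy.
KE = ½mv² = ½(10)(7)² = 245.0 J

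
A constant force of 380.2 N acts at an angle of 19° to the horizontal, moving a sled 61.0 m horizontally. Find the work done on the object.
W = F·d·cosθ = (380.2)(61.0)cos(19°) = 21930 J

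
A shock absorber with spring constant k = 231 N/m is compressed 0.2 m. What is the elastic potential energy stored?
PE = ½kx² = ½(231)(0.2)² = 4.62 J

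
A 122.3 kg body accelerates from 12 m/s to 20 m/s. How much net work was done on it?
W = ΔKE = ½m(v₂² − v₁²) = ½(122.3)(20² − 12²) = 15654.4 J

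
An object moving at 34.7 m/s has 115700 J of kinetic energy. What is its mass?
m = 2·KE/v² = 2·115700/(34.7)² = 192.2 kg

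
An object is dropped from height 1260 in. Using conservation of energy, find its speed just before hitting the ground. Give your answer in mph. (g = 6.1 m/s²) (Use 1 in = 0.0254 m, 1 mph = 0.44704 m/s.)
Convert to SI: h = 32.004 m
mgh = ½mv² ⇒ v = √(2gh) = √(2·6.1·32.004) = 19.7598 m/s = 44.2 mph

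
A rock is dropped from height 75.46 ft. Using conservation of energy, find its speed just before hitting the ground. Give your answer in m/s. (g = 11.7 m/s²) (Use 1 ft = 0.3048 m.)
Convert to SI: h = 23.0002 m
mgh = ½mv² ⇒ v = √(2gh) = √(2·11.7·23.0002) = 23.2 m/s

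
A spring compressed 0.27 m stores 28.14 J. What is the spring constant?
k = 2·PE/x² = 2·28.14/(0.27)² = 772.0 N/m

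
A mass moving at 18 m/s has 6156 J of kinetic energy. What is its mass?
m = 2·KE/v² = 2·6156/(18)² = 38.0 kg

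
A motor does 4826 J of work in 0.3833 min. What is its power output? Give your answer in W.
Convert to SI: W = 4826.0 J, t = 22.998 s
P = W/t = 4826.0/22.998 = 209.8 W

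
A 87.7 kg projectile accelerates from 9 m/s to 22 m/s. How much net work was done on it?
W = ΔKE = ½m(v₂² − v₁²) = ½(87.7)(22² − 9²) = 17671.55 J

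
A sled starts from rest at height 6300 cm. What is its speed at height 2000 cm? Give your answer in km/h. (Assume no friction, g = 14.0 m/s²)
Convert to SI: h₁−h₂ = 43.0 m
mgh₁ = mgh₂ + ½mv² ⇒ v = √(2g(h₁−h₂)) = √(2·14.0·43.0) = 34.6987 m/s = 124.9 km/h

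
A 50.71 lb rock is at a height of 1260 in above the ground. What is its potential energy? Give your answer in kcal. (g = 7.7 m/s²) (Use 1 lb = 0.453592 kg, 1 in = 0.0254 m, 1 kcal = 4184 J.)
Convert to SI: m = 23.0017 kg, h = 32.004 m
PE = mgh = (23.0017)(7.7)(32.004) = 5668.32 J = 1.355 kcal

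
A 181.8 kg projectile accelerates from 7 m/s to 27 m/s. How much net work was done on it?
W = ΔKE = ½m(v₂² − v₁²) = ½(181.8)(27² − 7²) = 61812.0 J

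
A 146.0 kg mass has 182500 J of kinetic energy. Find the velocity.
v = √(2·KE/m) = √(2·182500/146.0) = 50.0 m/s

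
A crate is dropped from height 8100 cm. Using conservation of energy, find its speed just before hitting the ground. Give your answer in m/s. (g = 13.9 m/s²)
Convert to SI: h = 81.0 m
mgh = ½mv² ⇒ v = √(2gh) = √(2·13.9·81.0) = 47.45 m/s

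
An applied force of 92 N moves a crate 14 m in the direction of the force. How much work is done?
W = F·d = (92)(14) = 1288 J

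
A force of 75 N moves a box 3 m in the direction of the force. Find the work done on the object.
W = F·d = (75)(3) = 225.0 J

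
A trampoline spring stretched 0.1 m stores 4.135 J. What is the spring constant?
k = 2·PE/x² = 2·4.135/(0.1)² = 827.0 N/m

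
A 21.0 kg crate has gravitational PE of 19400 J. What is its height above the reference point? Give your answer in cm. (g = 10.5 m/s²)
h = PE/(mg) = 19400.0/(21.0·10.5) = 87.9819 m = 8798 cm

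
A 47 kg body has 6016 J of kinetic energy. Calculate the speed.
v = √(2·KE/m) = √(2·6016/47) = 16.0 m/s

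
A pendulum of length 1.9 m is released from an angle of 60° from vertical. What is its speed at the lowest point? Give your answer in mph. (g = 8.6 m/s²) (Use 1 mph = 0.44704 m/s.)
h = L(1 − cosθ) = 1.9(1 − cos60°) = 0.95 m
v = √(2gh) = √(2·8.6·0.95) = 4.04228 m/s = 9.042 mph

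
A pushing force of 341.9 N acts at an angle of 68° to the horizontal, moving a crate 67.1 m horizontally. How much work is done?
W = F·d·cosθ = (341.9)(67.1)cos(68°) = 8594 J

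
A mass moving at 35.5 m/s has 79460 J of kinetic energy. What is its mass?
m = 2·KE/v² = 2·79460/(35.5)² = 126.1 kg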